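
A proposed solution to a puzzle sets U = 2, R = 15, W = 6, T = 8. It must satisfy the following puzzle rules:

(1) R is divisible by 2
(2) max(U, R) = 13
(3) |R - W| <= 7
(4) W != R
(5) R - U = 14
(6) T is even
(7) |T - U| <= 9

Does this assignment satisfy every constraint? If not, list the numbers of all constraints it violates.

No — constraints 1, 2, 3, 5 are not satisfied.

(1) 15 = 2*7 + 1, so 2 does not divide 15  FAIL
(2) max(2, 15) = 15, not 13  FAIL
(3) |15 - 6| = 9; 9 > 7, exceeds bound 7  FAIL
(4) W = 6, R = 15; distinct  OK
(5) R - U = 15 - 2 = 13, not 14  FAIL
(6) T = 8 is even  OK
(7) |8 - 2| = 6; 6 ≤ 9  OK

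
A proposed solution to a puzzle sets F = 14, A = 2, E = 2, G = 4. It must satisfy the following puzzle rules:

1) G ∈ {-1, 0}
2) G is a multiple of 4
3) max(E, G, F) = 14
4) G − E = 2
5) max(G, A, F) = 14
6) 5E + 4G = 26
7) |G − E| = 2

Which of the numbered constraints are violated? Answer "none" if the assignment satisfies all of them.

Constraint 1 does not hold.

1) G = 4 is not in {-1, 0}  ✗
2) 4 / 4 = 1, so 4 divides 4  ✓
3) max(2, 4, 14) = 14  ✓
4) G − E = 4 − 2 = 2  ✓
5) max(4, 2, 14) = 14  ✓
6) 5E + 4G = 5(2) + 4(4) = 26  ✓
7) |4 − 2| = 2  ✓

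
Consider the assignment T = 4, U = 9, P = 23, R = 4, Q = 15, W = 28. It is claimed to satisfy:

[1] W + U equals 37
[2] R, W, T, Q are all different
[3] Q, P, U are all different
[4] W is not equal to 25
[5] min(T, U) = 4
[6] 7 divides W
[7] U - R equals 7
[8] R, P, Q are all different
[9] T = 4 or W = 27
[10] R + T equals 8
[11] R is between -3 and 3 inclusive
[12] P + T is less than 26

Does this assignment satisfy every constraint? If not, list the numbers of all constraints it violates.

The assignment fails constraints 2, 7, 11, 12.

[1] W + U = 28 + 9 = 37 — holds.
[2] R = T = 4, not all different — does not hold.
[3] values 15, 23, 9 are pairwise distinct — holds.
[4] W = 28, and 28 ≠ 25 — holds.
[5] min(4, 9) = 4 — holds.
[6] 28 / 7 = 4, so 7 divides 28 — holds.
[7] U - R = 9 - 4 = 5, not 7 — does not hold.
[8] values 4, 23, 15 are pairwise distinct — holds.
[9] T = 4 = 4 (first disjunct) — holds.
[10] R + T = 4 + 4 = 8 — holds.
[11] R = 4 is outside [-3, 3] — does not hold.
[12] P + T = 23 + 4 = 27; 27 ≥ 26, bound 26 not met — does not hold.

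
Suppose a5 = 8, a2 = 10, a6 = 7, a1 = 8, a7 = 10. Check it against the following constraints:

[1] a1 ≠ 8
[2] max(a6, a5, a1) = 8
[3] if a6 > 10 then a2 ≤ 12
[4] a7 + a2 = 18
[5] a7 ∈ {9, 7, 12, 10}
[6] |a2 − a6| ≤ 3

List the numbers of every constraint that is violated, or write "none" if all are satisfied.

No — constraints 1, 4 are not satisfied.

[1] a1 = 8, but 8 is required to differ  FAIL
[2] max(7, 8, 8) = 8  OK
[3] a6 = 7, not > 10; antecedent false, conditional vacuously true  OK
[4] a7 + a2 = 10 + 10 = 20, not 18  FAIL
[5] a7 = 10 is in {9, 7, 12, 10}  OK
[6] |10 − 7| = 3; 3 ≤ 3  OK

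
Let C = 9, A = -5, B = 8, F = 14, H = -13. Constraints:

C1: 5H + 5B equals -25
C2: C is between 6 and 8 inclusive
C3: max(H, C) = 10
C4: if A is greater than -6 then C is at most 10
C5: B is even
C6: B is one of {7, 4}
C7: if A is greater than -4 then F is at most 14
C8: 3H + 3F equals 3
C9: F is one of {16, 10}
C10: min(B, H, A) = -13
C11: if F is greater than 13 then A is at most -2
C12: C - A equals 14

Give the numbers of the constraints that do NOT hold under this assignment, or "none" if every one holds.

Constraints 2, 3, 6, and 9 are violated.

C1: 5H + 5B = 5(-13) + 5(8) = -25  yes
C2: C = 9 is outside [6, 8]  no
C3: max(-13, 9) = 9, not 10  no
C4: A = -5 > -6, so we need C ≤ 10; C = 9 ≤ 10  yes
C5: B = 8 is even  yes
C6: B = 8 is not in {7, 4}  no
C7: A = -5, not > -4; antecedent false, conditional vacuously true  yes
C8: 3H + 3F = 3(-13) + 3(14) = 3  yes
C9: F = 14 is not in {16, 10}  no
C10: min(8, -13, -5) = -13  yes
C11: F = 14 > 13, so we need A ≤ -2; A = -5 ≤ -2  yes
C12: C - A = 9 - (-5) = 14  yes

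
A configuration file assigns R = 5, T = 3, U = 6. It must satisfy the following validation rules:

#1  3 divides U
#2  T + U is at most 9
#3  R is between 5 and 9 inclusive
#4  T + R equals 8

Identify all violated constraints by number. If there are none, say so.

All constraints are satisfied.

#1 6 / 3 = 2, so 3 divides 6 — holds.
#2 T + U = 3 + 6 = 9; 9 ≤ 9 — holds.
#3 R = 5 lies in [5, 9] — holds.
#4 T + R = 3 + 5 = 8 — holds.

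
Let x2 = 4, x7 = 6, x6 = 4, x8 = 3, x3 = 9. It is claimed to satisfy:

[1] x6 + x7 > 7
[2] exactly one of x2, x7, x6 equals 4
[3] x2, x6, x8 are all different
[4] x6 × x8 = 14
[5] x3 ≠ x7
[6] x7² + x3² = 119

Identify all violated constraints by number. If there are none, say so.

[1] x6 + x7 = 4 + 6 = 10; 10 > 7  ✔
[2] x2=4, x7=6, x6=4; 2 of them equal 4, not exactly one  ✘
[3] x2 = x6 = 4, not all different  ✘
[4] x6 × x8 = 4 × 3 = 12, not 14  ✘
[5] x3 = 9, x7 = 6; distinct  ✔
[6] x7² + x3² = 6² + 9² = 36 + 81 = 117, not 119  ✘

Constraints 2, 3, 4, and 6 do not hold.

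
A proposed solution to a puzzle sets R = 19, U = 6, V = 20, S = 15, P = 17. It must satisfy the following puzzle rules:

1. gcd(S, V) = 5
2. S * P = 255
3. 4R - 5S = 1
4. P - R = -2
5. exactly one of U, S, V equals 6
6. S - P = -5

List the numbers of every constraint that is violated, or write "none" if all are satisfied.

No — constraint 6 is not satisfied.

1. gcd(15, 20) = 5 — satisfied.
2. S * P = 15 * 17 = 255 — satisfied.
3. 4R - 5S = 4(19) - 5(15) = 1 — satisfied.
4. P - R = 17 - 19 = -2 — satisfied.
5. U=6, S=15, V=20; 1 of them equals 6 — satisfied.
6. S - P = 15 - 17 = -2, not -5 — violated.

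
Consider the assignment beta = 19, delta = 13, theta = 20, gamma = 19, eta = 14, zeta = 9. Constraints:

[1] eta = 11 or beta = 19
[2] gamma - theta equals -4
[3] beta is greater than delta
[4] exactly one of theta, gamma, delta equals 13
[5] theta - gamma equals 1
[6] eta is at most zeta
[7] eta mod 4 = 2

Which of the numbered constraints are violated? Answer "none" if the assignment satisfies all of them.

The assignment fails constraints 2, 6.

[1] eta = 14 ≠ 11, but beta = 19 = 19 (second disjunct) — holds.
[2] gamma - theta = 19 - 20 = -1, not -4 — fails.
[3] beta = 19, delta = 13; 19 > 13 — holds.
[4] theta=20, gamma=19, delta=13; 1 of them equals 13 — holds.
[5] theta - gamma = 20 - 19 = 1 — holds.
[6] eta = 14, zeta = 9; 14 > 9 (want ≤) — fails.
[7] 14 mod 4 = 2 — holds.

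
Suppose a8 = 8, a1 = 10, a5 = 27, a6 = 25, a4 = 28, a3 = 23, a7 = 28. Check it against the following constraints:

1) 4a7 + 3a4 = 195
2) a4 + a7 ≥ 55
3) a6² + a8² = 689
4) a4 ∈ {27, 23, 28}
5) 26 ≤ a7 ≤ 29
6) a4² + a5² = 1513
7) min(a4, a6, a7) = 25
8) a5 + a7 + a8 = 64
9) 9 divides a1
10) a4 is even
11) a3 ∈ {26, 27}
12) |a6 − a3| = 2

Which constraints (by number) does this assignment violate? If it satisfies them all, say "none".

Constraints 1, 8, 9, 11 do not hold.

1) 4a7 + 3a4 = 4(28) + 3(28) = 196, not 195  FAIL
2) a4 + a7 = 28 + 28 = 56; 56 ≥ 55  OK
3) a6² + a8² = 25² + 8² = 625 + 64 = 689  OK
4) a4 = 28 is in {27, 23, 28}  OK
5) a7 = 28 lies in [26, 29]  OK
6) a4² + a5² = 28² + 27² = 784 + 729 = 1513  OK
7) min(28, 25, 28) = 25  OK
8) a5 + a7 + a8 = 27 + 28 + 8 = 63, not 64  FAIL
9) 10 = 9×1 + 1, so 9 does not divide 10  FAIL
10) a4 = 28 is even  OK
11) a3 = 23 is not in {26, 27}  FAIL
12) |25 − 23| = 2  OK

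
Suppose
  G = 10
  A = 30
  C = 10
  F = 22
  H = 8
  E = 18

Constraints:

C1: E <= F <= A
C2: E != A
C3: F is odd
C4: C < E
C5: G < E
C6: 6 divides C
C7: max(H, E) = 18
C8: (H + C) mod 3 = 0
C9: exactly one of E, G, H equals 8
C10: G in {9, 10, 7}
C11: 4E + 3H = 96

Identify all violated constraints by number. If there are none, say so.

Constraints 3, 6 are violated.

C1: values 18 <= 22 <= 30  OK
C2: E = 18, A = 30; distinct  OK
C3: F = 22 is even  FAIL
C4: C = 10, E = 18; 10 < 18  OK
C5: G = 10, E = 18; 10 < 18  OK
C6: 10 = 6*1 + 4, so 6 does not divide 10  FAIL
C7: max(8, 18) = 18  OK
C8: H + C = 18; 18 mod 3 = 0  OK
C9: E=18, G=10, H=8; 1 of them equals 8  OK
C10: G = 10 is in {9, 10, 7}  OK
C11: 4E + 3H = 4(18) + 3(8) = 96  OK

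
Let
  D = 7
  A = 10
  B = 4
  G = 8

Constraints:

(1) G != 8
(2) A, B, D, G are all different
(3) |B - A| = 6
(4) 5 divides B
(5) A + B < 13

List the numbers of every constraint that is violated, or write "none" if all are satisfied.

(1) G = 8, but 8 is required to differ  false
(2) values 10, 4, 7, 8 are pairwise distinct  true
(3) |4 - 10| = 6  true
(4) 4 = 5*0 + 4, so 5 does not divide 4  false
(5) A + B = 10 + 4 = 14; 14 ≥ 13, bound 13 not met  false

Violated: 1, 4, and 5.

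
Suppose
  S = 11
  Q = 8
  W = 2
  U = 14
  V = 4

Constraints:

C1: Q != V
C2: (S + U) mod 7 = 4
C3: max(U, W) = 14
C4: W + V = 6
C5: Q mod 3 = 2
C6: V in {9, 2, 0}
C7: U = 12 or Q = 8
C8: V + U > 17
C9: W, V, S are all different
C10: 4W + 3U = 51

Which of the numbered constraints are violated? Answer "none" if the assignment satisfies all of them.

C1: Q = 8, V = 4; distinct  ✔
C2: S + U = 25; 25 mod 7 = 4  ✔
C3: max(14, 2) = 14  ✔
C4: W + V = 2 + 4 = 6  ✔
C5: 8 mod 3 = 2  ✔
C6: V = 4 is not in {9, 2, 0}  ✘
C7: U = 14 ≠ 12, but Q = 8 = 8 (second disjunct)  ✔
C8: V + U = 4 + 14 = 18; 18 > 17  ✔
C9: values 2, 4, 11 are pairwise distinct  ✔
C10: 4W + 3U = 4(2) + 3(14) = 50, not 51  ✘

The assignment fails constraints 6, 10.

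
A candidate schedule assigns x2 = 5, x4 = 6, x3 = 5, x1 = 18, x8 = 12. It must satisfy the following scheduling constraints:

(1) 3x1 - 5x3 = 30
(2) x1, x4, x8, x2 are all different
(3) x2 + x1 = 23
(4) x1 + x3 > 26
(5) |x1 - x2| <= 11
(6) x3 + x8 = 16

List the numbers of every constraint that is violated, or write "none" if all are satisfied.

Violated: 1, 4, 5, and 6.

(1) 3x1 - 5x3 = 3(18) - 5(5) = 29, not 30 — does not hold.
(2) values 18, 6, 12, 5 are pairwise distinct — holds.
(3) x2 + x1 = 5 + 18 = 23 — holds.
(4) x1 + x3 = 18 + 5 = 23; 23 ≤ 26, bound 26 not met — does not hold.
(5) |18 - 5| = 13; 13 > 11, exceeds bound 11 — does not hold.
(6) x3 + x8 = 5 + 12 = 17, not 16 — does not hold.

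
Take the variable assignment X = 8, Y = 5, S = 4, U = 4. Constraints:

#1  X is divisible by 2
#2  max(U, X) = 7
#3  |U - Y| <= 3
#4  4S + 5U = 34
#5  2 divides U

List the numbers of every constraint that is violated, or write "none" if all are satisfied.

The assignment fails constraints 2 and 4.

#1 8 / 2 = 4, so 2 divides 8  OK
#2 max(4, 8) = 8, not 7  FAIL
#3 |4 - 5| = 1; 1 ≤ 3  OK
#4 4S + 5U = 4(4) + 5(4) = 36, not 34  FAIL
#5 4 / 2 = 2, so 2 divides 4  OK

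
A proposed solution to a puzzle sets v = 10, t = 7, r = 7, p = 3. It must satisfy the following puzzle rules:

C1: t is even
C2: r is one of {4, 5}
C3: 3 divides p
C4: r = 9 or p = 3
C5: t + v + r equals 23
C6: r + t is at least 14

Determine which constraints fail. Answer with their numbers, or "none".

C1: t = 7 is odd  FAIL
C2: r = 7 is not in {4, 5}  FAIL
C3: 3 / 3 = 1, so 3 divides 3  OK
C4: r = 7 ≠ 9, but p = 3 = 3 (second disjunct)  OK
C5: t + v + r = 7 + 10 + 7 = 24, not 23  FAIL
C6: r + t = 7 + 7 = 14; 14 ≥ 14  OK

No — constraints 1, 2, 5 are not satisfied.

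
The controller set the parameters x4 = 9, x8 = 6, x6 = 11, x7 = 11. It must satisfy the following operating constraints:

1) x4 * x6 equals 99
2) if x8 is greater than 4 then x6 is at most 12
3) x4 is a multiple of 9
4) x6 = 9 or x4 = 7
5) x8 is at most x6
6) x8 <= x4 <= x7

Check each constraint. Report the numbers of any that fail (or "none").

1) x4 * x6 = 9 * 11 = 99 — satisfied.
2) x8 = 6 > 4, so we need x6 ≤ 12; x6 = 11 ≤ 12 — satisfied.
3) 9 / 9 = 1, so 9 divides 9 — satisfied.
4) x6 = 11 ≠ 9 and x4 = 9 ≠ 7; both disjuncts false — violated.
5) x8 = 6, x6 = 11; 6 ≤ 11 — satisfied.
6) values 6 <= 9 <= 11 — satisfied.

Constraint 4 does not hold.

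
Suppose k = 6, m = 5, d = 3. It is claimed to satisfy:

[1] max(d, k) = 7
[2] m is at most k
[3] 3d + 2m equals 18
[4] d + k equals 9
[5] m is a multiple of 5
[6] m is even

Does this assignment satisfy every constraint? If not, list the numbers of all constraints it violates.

The assignment fails constraints 1, 3, and 6.

[1] max(3, 6) = 6, not 7  ✘
[2] m = 5, k = 6; 5 ≤ 6  ✔
[3] 3d + 2m = 3(3) + 2(5) = 19, not 18  ✘
[4] d + k = 3 + 6 = 9  ✔
[5] 5 / 5 = 1, so 5 divides 5  ✔
[6] m = 5 is odd  ✘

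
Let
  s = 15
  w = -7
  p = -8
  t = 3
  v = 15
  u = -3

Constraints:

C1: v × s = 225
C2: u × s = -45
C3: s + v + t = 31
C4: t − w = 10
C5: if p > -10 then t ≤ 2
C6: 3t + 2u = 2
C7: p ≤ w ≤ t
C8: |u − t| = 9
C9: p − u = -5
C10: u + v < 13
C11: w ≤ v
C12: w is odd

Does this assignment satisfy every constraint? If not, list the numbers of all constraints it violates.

Violated: 3, 5, 6, and 8.

C1: v × s = 15 × 15 = 225 — satisfied.
C2: u × s = -3 × 15 = -45 — satisfied.
C3: s + v + t = 15 + 15 + 3 = 33, not 31 — violated.
C4: t − w = 3 − (-7) = 10 — satisfied.
C5: p = -8 > -10, so we need t ≤ 2; but t = 3 > 2 — violated.
C6: 3t + 2u = 3(3) + 2(-3) = 3, not 2 — violated.
C7: values -8 ≤ -7 ≤ 3 — satisfied.
C8: |-3 − 3| = 6, not 9 — violated.
C9: p − u = -8 − (-3) = -5 — satisfied.
C10: u + v = -3 + 15 = 12; 12 < 13 — satisfied.
C11: w = -7, v = 15; -7 ≤ 15 — satisfied.
C12: w = -7 is odd — satisfied.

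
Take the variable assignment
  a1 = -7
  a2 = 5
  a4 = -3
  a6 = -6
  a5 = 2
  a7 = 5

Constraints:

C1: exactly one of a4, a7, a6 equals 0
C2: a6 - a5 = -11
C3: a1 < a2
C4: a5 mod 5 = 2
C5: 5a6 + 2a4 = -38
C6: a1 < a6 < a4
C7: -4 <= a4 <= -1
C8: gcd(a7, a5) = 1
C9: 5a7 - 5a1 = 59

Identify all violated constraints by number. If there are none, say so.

Constraints 1, 2, 5, and 9 are violated.

C1: a4=-3, a7=5, a6=-6; 0 of them equal 0, not exactly one — does not hold.
C2: a6 - a5 = -6 - 2 = -8, not -11 — does not hold.
C3: a1 = -7, a2 = 5; -7 < 5 — holds.
C4: 2 mod 5 = 2 — holds.
C5: 5a6 + 2a4 = 5(-6) + 2(-3) = -36, not -38 — does not hold.
C6: values -7 < -6 < -3 — holds.
C7: a4 = -3 lies in [-4, -1] — holds.
C8: gcd(5, 2) = 1 — holds.
C9: 5a7 - 5a1 = 5(5) - 5(-7) = 60, not 59 — does not hold.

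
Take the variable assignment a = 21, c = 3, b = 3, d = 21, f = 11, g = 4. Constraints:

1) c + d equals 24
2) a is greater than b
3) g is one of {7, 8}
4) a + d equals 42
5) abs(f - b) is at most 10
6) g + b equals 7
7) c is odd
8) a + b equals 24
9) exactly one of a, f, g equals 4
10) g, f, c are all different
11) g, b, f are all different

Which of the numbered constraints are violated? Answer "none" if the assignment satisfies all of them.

Constraint 3 does not hold.

1) c + d = 3 + 21 = 24 — holds.
2) a = 21, b = 3; 21 > 3 — holds.
3) g = 4 is not in {7, 8} — does not hold.
4) a + d = 21 + 21 = 42 — holds.
5) abs(11 - 3) = 8; 8 ≤ 10 — holds.
6) g + b = 4 + 3 = 7 — holds.
7) c = 3 is odd — holds.
8) a + b = 21 + 3 = 24 — holds.
9) a=21, f=11, g=4; 1 of them equals 4 — holds.
10) values 4, 11, 3 are pairwise distinct — holds.
11) values 4, 3, 11 are pairwise distinct — holds.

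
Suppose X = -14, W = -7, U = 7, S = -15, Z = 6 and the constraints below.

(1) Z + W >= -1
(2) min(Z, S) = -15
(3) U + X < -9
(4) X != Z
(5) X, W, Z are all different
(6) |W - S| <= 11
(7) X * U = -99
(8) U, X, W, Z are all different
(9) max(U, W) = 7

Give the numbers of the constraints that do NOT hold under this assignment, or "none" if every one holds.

(1) Z + W = 6 + (-7) = -1; -1 ≥ -1 — holds.
(2) min(6, -15) = -15 — holds.
(3) U + X = 7 + (-14) = -7; -7 ≥ -9, bound -9 not met — does not hold.
(4) X = -14, Z = 6; distinct — holds.
(5) values -14, -7, 6 are pairwise distinct — holds.
(6) |-7 - (-15)| = 8; 8 ≤ 11 — holds.
(7) X * U = -14 * 7 = -98, not -99 — does not hold.
(8) values 7, -14, -7, 6 are pairwise distinct — holds.
(9) max(7, -7) = 7 — holds.

Violated: 3 and 7.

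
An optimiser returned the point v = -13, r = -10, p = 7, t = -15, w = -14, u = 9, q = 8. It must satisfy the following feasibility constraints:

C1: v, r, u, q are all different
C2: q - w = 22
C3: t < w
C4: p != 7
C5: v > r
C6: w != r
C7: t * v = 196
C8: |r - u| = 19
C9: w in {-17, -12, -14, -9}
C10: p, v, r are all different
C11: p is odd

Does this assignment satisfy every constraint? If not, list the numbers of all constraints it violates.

C1: values -13, -10, 9, 8 are pairwise distinct  ✓
C2: q - w = 8 - (-14) = 22  ✓
C3: t = -15, w = -14; -15 < -14  ✓
C4: p = 7, but 7 is required to differ  ✗
C5: v = -13, r = -10; -13 ≤ -10 (want >)  ✗
C6: w = -14, r = -10; distinct  ✓
C7: t * v = -15 * (-13) = 195, not 196  ✗
C8: |-10 - 9| = 19  ✓
C9: w = -14 is in {-17, -12, -14, -9}  ✓
C10: values 7, -13, -10 are pairwise distinct  ✓
C11: p = 7 is odd  ✓

Violated: 4, 5, and 7.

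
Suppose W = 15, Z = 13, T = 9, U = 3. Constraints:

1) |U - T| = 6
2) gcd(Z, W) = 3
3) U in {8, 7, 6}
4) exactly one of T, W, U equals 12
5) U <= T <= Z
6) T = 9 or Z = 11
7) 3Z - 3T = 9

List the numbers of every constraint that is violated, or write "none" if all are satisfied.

Constraints 2, 3, 4, and 7 do not hold.

1) |3 - 9| = 6 — OK.
2) gcd(13, 15) = 1, not 3 — violated.
3) U = 3 is not in {8, 7, 6} — violated.
4) T=9, W=15, U=3; 0 of them equal 12, not exactly one — violated.
5) values 3 <= 9 <= 13 — OK.
6) T = 9 = 9 (first disjunct) — OK.
7) 3Z - 3T = 3(13) - 3(9) = 12, not 9 — violated.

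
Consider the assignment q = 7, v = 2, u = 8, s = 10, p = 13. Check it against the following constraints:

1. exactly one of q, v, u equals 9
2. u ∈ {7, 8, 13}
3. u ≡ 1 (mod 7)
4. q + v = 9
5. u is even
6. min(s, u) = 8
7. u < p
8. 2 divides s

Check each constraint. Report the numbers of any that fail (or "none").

The assignment fails constraint 1.

1. q=7, v=2, u=8; 0 of them equal 9, not exactly one  fails
2. u = 8 is in {7, 8, 13}  holds
3. 8 mod 7 = 1  holds
4. q + v = 7 + 2 = 9  holds
5. u = 8 is even  holds
6. min(10, 8) = 8  holds
7. u = 8, p = 13; 8 < 13  holds
8. 10 / 2 = 5, so 2 divides 10  holds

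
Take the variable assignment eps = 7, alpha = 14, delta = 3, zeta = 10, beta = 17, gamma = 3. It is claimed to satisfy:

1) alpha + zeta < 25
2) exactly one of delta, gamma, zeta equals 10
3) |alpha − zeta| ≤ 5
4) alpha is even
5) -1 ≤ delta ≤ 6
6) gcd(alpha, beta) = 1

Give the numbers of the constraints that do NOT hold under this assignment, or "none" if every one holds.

1) alpha + zeta = 14 + 10 = 24; 24 < 25 — satisfied.
2) delta=3, gamma=3, zeta=10; 1 of them equals 10 — satisfied.
3) |14 − 10| = 4; 4 ≤ 5 — satisfied.
4) alpha = 14 is even — satisfied.
5) delta = 3 lies in [-1, 6] — satisfied.
6) gcd(14, 17) = 1 — satisfied.

The assignment satisfies every constraint.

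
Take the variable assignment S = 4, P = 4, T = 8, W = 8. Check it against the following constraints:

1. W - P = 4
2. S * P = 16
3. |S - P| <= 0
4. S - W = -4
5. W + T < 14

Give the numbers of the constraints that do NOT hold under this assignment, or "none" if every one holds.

No — constraint 5 is not satisfied.

1. W - P = 8 - 4 = 4 — OK.
2. S * P = 4 * 4 = 16 — OK.
3. |4 - 4| = 0; 0 ≤ 0 — OK.
4. S - W = 4 - 8 = -4 — OK.
5. W + T = 8 + 8 = 16; 16 ≥ 14, bound 14 not met — violated.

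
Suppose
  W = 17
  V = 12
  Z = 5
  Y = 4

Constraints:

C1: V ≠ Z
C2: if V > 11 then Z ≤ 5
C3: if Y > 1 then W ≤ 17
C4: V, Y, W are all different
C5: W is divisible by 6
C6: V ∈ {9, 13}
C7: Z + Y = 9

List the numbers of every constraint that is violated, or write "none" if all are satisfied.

C1: V = 12, Z = 5; distinct  ✔
C2: V = 12 > 11, so we need Z ≤ 5; Z = 5 ≤ 5  ✔
C3: Y = 4 > 1, so we need W ≤ 17; W = 17 ≤ 17  ✔
C4: values 12, 4, 17 are pairwise distinct  ✔
C5: 17 = 6×2 + 5, so 6 does not divide 17  ✘
C6: V = 12 is not in {9, 13}  ✘
C7: Z + Y = 5 + 4 = 9  ✔

Constraints 5, 6 do not hold.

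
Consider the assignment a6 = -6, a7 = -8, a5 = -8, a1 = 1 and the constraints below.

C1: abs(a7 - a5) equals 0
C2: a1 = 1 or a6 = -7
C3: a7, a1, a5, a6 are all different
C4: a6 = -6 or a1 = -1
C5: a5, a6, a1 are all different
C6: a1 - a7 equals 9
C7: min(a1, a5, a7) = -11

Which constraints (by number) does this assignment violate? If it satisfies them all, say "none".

C1: abs(-8 - (-8)) = 0  OK
C2: a1 = 1 = 1 (first disjunct)  OK
C3: a7 = a5 = -8, not all different  FAIL
C4: a6 = -6 = -6 (first disjunct)  OK
C5: values -8, -6, 1 are pairwise distinct  OK
C6: a1 - a7 = 1 - (-8) = 9  OK
C7: min(1, -8, -8) = -8, not -11  FAIL

Constraints 3, 7 are violated.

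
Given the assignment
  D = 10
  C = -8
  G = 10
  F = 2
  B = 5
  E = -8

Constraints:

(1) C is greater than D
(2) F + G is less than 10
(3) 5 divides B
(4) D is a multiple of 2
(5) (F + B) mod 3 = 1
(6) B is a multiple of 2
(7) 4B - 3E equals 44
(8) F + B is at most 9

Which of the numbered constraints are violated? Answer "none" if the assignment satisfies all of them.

(1) C = -8, D = 10; -8 ≤ 10 (want >) — does not hold.
(2) F + G = 2 + 10 = 12; 12 ≥ 10, bound 10 not met — does not hold.
(3) 5 / 5 = 1, so 5 divides 5 — holds.
(4) 10 / 2 = 5, so 2 divides 10 — holds.
(5) F + B = 7; 7 mod 3 = 1 — holds.
(6) 5 = 2*2 + 1, so 2 does not divide 5 — does not hold.
(7) 4B - 3E = 4(5) - 3(-8) = 44 — holds.
(8) F + B = 2 + 5 = 7; 7 ≤ 9 — holds.

No — constraints 1, 2, and 6 are not satisfied.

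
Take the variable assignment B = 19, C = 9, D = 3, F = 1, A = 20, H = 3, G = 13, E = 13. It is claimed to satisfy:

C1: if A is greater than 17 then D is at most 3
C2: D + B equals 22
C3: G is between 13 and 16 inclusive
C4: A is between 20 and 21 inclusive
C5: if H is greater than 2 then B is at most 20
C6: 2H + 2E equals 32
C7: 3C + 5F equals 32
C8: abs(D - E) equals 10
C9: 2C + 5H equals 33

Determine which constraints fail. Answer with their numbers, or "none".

C1: A = 20 > 17, so we need D ≤ 3; D = 3 ≤ 3 — OK.
C2: D + B = 3 + 19 = 22 — OK.
C3: G = 13 lies in [13, 16] — OK.
C4: A = 20 lies in [20, 21] — OK.
C5: H = 3 > 2, so we need B ≤ 20; B = 19 ≤ 20 — OK.
C6: 2H + 2E = 2(3) + 2(13) = 32 — OK.
C7: 3C + 5F = 3(9) + 5(1) = 32 — OK.
C8: abs(3 - 13) = 10 — OK.
C9: 2C + 5H = 2(9) + 5(3) = 33 — OK.

No violations.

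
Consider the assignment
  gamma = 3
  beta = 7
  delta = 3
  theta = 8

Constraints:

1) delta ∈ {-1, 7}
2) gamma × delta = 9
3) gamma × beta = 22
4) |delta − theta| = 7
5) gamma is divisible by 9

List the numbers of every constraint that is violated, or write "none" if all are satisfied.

No — constraints 1, 3, 4, and 5 are not satisfied.

1) delta = 3 is not in {-1, 7} — violated.
2) gamma × delta = 3 × 3 = 9 — OK.
3) gamma × beta = 3 × 7 = 21, not 22 — violated.
4) |3 − 8| = 5, not 7 — violated.
5) 3 = 9×0 + 3, so 9 does not divide 3 — violated.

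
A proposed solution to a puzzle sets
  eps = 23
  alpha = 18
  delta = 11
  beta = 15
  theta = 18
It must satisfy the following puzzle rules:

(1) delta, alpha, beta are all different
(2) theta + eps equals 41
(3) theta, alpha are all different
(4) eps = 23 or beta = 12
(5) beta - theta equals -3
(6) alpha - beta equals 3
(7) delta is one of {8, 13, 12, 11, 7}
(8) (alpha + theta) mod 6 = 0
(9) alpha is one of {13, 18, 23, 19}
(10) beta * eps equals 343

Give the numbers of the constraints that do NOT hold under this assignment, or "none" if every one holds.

(1) values 11, 18, 15 are pairwise distinct  OK
(2) theta + eps = 18 + 23 = 41  OK
(3) theta = alpha = 18, not all different  FAIL
(4) eps = 23 = 23 (first disjunct)  OK
(5) beta - theta = 15 - 18 = -3  OK
(6) alpha - beta = 18 - 15 = 3  OK
(7) delta = 11 is in {8, 13, 12, 11, 7}  OK
(8) alpha + theta = 36; 36 mod 6 = 0  OK
(9) alpha = 18 is in {13, 18, 23, 19}  OK
(10) beta * eps = 15 * 23 = 345, not 343  FAIL

Constraints 3 and 10 do not hold.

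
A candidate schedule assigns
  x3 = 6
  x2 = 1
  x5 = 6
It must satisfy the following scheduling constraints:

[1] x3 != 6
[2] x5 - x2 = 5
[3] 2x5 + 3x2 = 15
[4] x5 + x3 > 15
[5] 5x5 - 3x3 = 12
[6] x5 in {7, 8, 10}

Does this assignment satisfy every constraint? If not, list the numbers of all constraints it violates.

Constraints 1, 4, and 6 are violated.

[1] x3 = 6, but 6 is required to differ — does not hold.
[2] x5 - x2 = 6 - 1 = 5 — holds.
[3] 2x5 + 3x2 = 2(6) + 3(1) = 15 — holds.
[4] x5 + x3 = 6 + 6 = 12; 12 ≤ 15, bound 15 not met — does not hold.
[5] 5x5 - 3x3 = 5(6) - 3(6) = 12 — holds.
[6] x5 = 6 is not in {7, 8, 10} — does not hold.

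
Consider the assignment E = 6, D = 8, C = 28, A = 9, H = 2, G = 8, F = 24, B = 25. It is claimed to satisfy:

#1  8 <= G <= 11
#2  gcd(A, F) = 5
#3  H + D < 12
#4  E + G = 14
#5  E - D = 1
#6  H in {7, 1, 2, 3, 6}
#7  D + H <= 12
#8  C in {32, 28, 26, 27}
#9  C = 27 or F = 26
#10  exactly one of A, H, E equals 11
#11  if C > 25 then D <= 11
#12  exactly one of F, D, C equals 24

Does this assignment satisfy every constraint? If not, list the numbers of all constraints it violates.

No — constraints 2, 5, 9, and 10 are not satisfied.

#1 G = 8 lies in [8, 11]  OK
#2 gcd(9, 24) = 3, not 5  FAIL
#3 H + D = 2 + 8 = 10; 10 < 12  OK
#4 E + G = 6 + 8 = 14  OK
#5 E - D = 6 - 8 = -2, not 1  FAIL
#6 H = 2 is in {7, 1, 2, 3, 6}  OK
#7 D + H = 8 + 2 = 10; 10 ≤ 12  OK
#8 C = 28 is in {32, 28, 26, 27}  OK
#9 C = 28 ≠ 27 and F = 24 ≠ 26; both disjuncts false  FAIL
#10 A=9, H=2, E=6; 0 of them equal 11, not exactly one  FAIL
#11 C = 28 > 25, so we need D ≤ 11; D = 8 ≤ 11  OK
#12 F=24, D=8, C=28; 1 of them equals 24  OK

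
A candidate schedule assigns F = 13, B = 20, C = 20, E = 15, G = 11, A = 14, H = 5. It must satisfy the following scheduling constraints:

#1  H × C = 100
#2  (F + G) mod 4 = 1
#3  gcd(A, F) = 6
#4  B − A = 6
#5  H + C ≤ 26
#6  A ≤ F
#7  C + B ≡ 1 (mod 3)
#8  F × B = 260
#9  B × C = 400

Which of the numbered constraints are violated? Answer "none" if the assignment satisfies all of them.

#1 H × C = 5 × 20 = 100  true
#2 F + G = 24; 24 mod 4 = 0, not 1  false
#3 gcd(14, 13) = 1, not 6  false
#4 B − A = 20 − 14 = 6  true
#5 H + C = 5 + 20 = 25; 25 ≤ 26  true
#6 A = 14, F = 13; 14 > 13 (want ≤)  false
#7 C + B = 40; 40 mod 3 = 1  true
#8 F × B = 13 × 20 = 260  true
#9 B × C = 20 × 20 = 400  true

Constraints 2, 3, and 6 are violated.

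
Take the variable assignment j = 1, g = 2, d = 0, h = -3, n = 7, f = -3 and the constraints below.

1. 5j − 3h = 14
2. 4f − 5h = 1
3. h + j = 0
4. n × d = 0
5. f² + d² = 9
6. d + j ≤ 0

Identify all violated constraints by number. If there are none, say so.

Constraints 2, 3, and 6 do not hold.

1. 5j − 3h = 5(1) − 3(-3) = 14  true
2. 4f − 5h = 4(-3) − 5(-3) = 3, not 1  false
3. h + j = -3 + 1 = -2, not 0  false
4. n × d = 7 × 0 = 0  true
5. f² + d² = (-3)² + 0² = 9 + 0 = 9  true
6. d + j = 0 + 1 = 1; 1 > 0, bound 0 not met  false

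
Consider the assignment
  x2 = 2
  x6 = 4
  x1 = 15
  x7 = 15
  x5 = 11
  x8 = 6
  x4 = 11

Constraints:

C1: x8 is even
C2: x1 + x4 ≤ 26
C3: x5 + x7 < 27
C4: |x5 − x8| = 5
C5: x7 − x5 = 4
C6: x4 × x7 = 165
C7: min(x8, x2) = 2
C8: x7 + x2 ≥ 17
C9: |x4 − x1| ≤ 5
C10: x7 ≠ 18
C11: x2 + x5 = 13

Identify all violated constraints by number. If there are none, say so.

C1: x8 = 6 is even — holds.
C2: x1 + x4 = 15 + 11 = 26; 26 ≤ 26 — holds.
C3: x5 + x7 = 11 + 15 = 26; 26 < 27 — holds.
C4: |11 − 6| = 5 — holds.
C5: x7 − x5 = 15 − 11 = 4 — holds.
C6: x4 × x7 = 11 × 15 = 165 — holds.
C7: min(6, 2) = 2 — holds.
C8: x7 + x2 = 15 + 2 = 17; 17 ≥ 17 — holds.
C9: |11 − 15| = 4; 4 ≤ 5 — holds.
C10: x7 = 15, and 15 ≠ 18 — holds.
C11: x2 + x5 = 2 + 11 = 13 — holds.

No violations.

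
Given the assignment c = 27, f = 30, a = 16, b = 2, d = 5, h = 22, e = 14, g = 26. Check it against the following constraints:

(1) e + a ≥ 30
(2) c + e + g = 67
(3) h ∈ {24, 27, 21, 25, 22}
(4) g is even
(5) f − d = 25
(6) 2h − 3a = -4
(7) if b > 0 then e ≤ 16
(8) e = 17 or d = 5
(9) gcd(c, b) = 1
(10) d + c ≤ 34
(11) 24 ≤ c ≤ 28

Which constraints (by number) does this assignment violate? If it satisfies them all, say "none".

Yes — all constraints hold.

(1) e + a = 14 + 16 = 30; 30 ≥ 30  yes
(2) c + e + g = 27 + 14 + 26 = 67  yes
(3) h = 22 is in {24, 27, 21, 25, 22}  yes
(4) g = 26 is even  yes
(5) f − d = 30 − 5 = 25  yes
(6) 2h − 3a = 2(22) − 3(16) = -4  yes
(7) b = 2 > 0, so we need e ≤ 16; e = 14 ≤ 16  yes
(8) e = 14 ≠ 17, but d = 5 = 5 (second disjunct)  yes
(9) gcd(27, 2) = 1  yes
(10) d + c = 5 + 27 = 32; 32 ≤ 34  yes
(11) c = 27 lies in [24, 28]  yes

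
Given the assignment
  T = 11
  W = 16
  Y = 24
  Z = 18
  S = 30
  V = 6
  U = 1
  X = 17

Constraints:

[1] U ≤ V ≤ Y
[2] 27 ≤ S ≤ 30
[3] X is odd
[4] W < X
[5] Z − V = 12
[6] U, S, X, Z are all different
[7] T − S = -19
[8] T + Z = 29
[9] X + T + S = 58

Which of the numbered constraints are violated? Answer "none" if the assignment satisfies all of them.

[1] values 1 ≤ 6 ≤ 24  ✓
[2] S = 30 lies in [27, 30]  ✓
[3] X = 17 is odd  ✓
[4] W = 16, X = 17; 16 < 17  ✓
[5] Z − V = 18 − 6 = 12  ✓
[6] values 1, 30, 17, 18 are pairwise distinct  ✓
[7] T − S = 11 − 30 = -19  ✓
[8] T + Z = 11 + 18 = 29  ✓
[9] X + T + S = 17 + 11 + 30 = 58  ✓

All constraints are satisfied.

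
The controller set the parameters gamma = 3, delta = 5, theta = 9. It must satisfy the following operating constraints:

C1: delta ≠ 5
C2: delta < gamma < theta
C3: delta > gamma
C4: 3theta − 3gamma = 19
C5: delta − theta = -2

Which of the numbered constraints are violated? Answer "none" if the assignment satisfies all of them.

C1: delta = 5, but 5 is required to differ — fails.
C2: values 5, 3, 9; delta = 5 is not < gamma = 3 — fails.
C3: delta = 5, gamma = 3; 5 > 3 — holds.
C4: 3theta − 3gamma = 3(9) − 3(3) = 18, not 19 — fails.
C5: delta − theta = 5 − 9 = -4, not -2 — fails.

Constraints 1, 2, 4, 5 do not hold.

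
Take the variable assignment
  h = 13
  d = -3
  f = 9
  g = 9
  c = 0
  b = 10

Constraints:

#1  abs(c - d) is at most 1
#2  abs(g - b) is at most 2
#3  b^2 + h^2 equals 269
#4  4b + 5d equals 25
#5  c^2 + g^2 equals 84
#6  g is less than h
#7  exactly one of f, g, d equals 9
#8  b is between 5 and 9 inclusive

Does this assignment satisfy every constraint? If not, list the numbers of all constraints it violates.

Violated: 1, 5, 7, and 8.

#1 abs(0 - (-3)) = 3; 3 > 1, exceeds bound 1  no
#2 abs(9 - 10) = 1; 1 ≤ 2  yes
#3 b^2 + h^2 = 10^2 + 13^2 = 100 + 169 = 269  yes
#4 4b + 5d = 4(10) + 5(-3) = 25  yes
#5 c^2 + g^2 = 0^2 + 9^2 = 0 + 81 = 81, not 84  no
#6 g = 9, h = 13; 9 < 13  yes
#7 f=9, g=9, d=-3; 2 of them equal 9, not exactly one  no
#8 b = 10 is outside [5, 9]  no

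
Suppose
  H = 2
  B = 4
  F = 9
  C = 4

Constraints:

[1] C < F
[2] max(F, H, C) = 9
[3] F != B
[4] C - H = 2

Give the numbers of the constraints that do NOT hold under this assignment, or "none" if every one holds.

[1] C = 4, F = 9; 4 < 9 — OK.
[2] max(9, 2, 4) = 9 — OK.
[3] F = 9, B = 4; distinct — OK.
[4] C - H = 4 - 2 = 2 — OK.

None — every constraint holds.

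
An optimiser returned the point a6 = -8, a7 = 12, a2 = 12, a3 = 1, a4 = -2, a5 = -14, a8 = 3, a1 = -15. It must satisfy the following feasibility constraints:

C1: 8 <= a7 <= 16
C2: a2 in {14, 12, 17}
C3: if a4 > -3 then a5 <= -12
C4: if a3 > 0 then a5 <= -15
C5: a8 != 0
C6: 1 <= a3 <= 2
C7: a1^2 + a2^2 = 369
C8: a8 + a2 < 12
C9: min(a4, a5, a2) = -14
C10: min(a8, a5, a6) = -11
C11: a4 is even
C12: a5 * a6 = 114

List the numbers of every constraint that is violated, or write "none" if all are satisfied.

Constraints 4, 8, 10, 12 are violated.

C1: a7 = 12 lies in [8, 16]  true
C2: a2 = 12 is in {14, 12, 17}  true
C3: a4 = -2 > -3, so we need a5 ≤ -12; a5 = -14 ≤ -12  true
C4: a3 = 1 > 0, so we need a5 ≤ -15; but a5 = -14 > -15  false
C5: a8 = 3, and 3 ≠ 0  true
C6: a3 = 1 lies in [1, 2]  true
C7: a1^2 + a2^2 = (-15)^2 + 12^2 = 225 + 144 = 369  true
C8: a8 + a2 = 3 + 12 = 15; 15 ≥ 12, bound 12 not met  false
C9: min(-2, -14, 12) = -14  true
C10: min(3, -14, -8) = -14, not -11  false
C11: a4 = -2 is even  true
C12: a5 * a6 = -14 * (-8) = 112, not 114  false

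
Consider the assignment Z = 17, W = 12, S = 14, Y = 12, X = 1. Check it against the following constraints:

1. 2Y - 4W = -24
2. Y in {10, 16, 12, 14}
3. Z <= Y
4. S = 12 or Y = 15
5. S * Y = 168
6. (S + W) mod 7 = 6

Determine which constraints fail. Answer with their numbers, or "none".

1. 2Y - 4W = 2(12) - 4(12) = -24 — OK.
2. Y = 12 is in {10, 16, 12, 14} — OK.
3. Z = 17, Y = 12; 17 > 12 (want ≤) — violated.
4. S = 14 ≠ 12 and Y = 12 ≠ 15; both disjuncts false — violated.
5. S * Y = 14 * 12 = 168 — OK.
6. S + W = 26; 26 mod 7 = 5, not 6 — violated.

Violated: 3, 4, and 6.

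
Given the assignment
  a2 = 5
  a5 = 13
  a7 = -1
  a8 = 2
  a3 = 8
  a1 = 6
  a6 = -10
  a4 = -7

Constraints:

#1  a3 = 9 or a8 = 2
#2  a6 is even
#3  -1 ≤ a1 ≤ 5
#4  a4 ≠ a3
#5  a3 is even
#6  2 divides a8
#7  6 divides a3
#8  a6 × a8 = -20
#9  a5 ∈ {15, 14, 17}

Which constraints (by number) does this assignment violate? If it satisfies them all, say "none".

Constraints 3, 7, 9 do not hold.

#1 a3 = 8 ≠ 9, but a8 = 2 = 2 (second disjunct)  ✓
#2 a6 = -10 is even  ✓
#3 a1 = 6 is outside [-1, 5]  ✗
#4 a4 = -7, a3 = 8; distinct  ✓
#5 a3 = 8 is even  ✓
#6 2 / 2 = 1, so 2 divides 2  ✓
#7 8 = 6×1 + 2, so 6 does not divide 8  ✗
#8 a6 × a8 = -10 × 2 = -20  ✓
#9 a5 = 13 is not in {15, 14, 17}  ✗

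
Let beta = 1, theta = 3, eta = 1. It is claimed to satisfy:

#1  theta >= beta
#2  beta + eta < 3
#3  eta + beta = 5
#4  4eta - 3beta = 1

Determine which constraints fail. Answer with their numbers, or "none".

Constraint 3 is violated.

#1 theta = 3, beta = 1; 3 ≥ 1 — OK.
#2 beta + eta = 1 + 1 = 2; 2 < 3 — OK.
#3 eta + beta = 1 + 1 = 2, not 5 — violated.
#4 4eta - 3beta = 4(1) - 3(1) = 1 — OK.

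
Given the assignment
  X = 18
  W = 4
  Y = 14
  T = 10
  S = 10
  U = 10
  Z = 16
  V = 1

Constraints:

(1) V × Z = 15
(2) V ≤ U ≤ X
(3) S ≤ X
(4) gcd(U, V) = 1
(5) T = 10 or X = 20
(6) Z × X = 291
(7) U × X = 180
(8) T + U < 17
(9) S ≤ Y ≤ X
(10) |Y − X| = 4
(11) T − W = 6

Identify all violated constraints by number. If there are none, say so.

The assignment fails constraints 1, 6, and 8.

(1) V × Z = 1 × 16 = 16, not 15 — violated.
(2) values 1 ≤ 10 ≤ 18 — OK.
(3) S = 10, X = 18; 10 ≤ 18 — OK.
(4) gcd(10, 1) = 1 — OK.
(5) T = 10 = 10 (first disjunct) — OK.
(6) Z × X = 16 × 18 = 288, not 291 — violated.
(7) U × X = 10 × 18 = 180 — OK.
(8) T + U = 10 + 10 = 20; 20 ≥ 17, bound 17 not met — violated.
(9) values 10 ≤ 14 ≤ 18 — OK.
(10) |14 − 18| = 4 — OK.
(11) T − W = 10 − 4 = 6 — OK.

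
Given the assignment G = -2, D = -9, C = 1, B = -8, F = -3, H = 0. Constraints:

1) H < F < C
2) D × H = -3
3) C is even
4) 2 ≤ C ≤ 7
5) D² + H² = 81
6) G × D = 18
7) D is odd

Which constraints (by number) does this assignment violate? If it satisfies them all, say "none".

1) values 0, -3, 1; H = 0 is not < F = -3 — violated.
2) D × H = -9 × 0 = 0, not -3 — violated.
3) C = 1 is odd — violated.
4) C = 1 is outside [2, 7] — violated.
5) D² + H² = (-9)² + 0² = 81 + 0 = 81 — OK.
6) G × D = -2 × (-9) = 18 — OK.
7) D = -9 is odd — OK.

Constraints 1, 2, 3, and 4 are violated.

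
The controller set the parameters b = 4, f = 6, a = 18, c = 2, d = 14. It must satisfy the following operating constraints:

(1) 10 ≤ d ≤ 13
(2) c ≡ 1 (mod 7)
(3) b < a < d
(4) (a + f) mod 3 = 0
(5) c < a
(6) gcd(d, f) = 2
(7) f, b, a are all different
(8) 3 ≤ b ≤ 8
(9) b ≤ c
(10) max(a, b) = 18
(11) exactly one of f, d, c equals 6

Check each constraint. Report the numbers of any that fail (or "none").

(1) d = 14 is outside [10, 13]  FAIL
(2) 2 mod 7 = 2, not 1  FAIL
(3) values 4, 18, 14; a = 18 is not < d = 14  FAIL
(4) a + f = 24; 24 mod 3 = 0  OK
(5) c = 2, a = 18; 2 < 18  OK
(6) gcd(14, 6) = 2  OK
(7) values 6, 4, 18 are pairwise distinct  OK
(8) b = 4 lies in [3, 8]  OK
(9) b = 4, c = 2; 4 > 2 (want ≤)  FAIL
(10) max(18, 4) = 18  OK
(11) f=6, d=14, c=2; 1 of them equals 6  OK

The assignment fails constraints 1, 2, 3, and 9.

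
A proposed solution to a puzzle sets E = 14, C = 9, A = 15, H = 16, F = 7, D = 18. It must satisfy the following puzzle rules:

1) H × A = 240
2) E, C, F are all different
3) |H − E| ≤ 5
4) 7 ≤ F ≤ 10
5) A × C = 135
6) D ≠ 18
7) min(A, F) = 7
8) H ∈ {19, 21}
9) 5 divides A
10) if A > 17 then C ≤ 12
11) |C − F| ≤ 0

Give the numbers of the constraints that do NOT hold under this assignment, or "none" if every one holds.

1) H × A = 16 × 15 = 240  ✔
2) values 14, 9, 7 are pairwise distinct  ✔
3) |16 − 14| = 2; 2 ≤ 5  ✔
4) F = 7 lies in [7, 10]  ✔
5) A × C = 15 × 9 = 135  ✔
6) D = 18, but 18 is required to differ  ✘
7) min(15, 7) = 7  ✔
8) H = 16 is not in {19, 21}  ✘
9) 15 / 5 = 3, so 5 divides 15  ✔
10) A = 15, not > 17; antecedent false, conditional vacuously true  ✔
11) |9 − 7| = 2; 2 > 0, exceeds bound 0  ✘

Constraints 6, 8, and 11 do not hold.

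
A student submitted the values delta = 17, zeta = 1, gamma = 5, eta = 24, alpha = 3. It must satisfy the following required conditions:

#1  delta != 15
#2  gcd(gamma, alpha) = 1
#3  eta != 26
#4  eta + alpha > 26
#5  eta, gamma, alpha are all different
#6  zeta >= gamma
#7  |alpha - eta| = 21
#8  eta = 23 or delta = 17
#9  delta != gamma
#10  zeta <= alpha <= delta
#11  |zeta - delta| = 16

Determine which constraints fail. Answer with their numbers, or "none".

#1 delta = 17, and 17 ≠ 15  ✓
#2 gcd(5, 3) = 1  ✓
#3 eta = 24, and 24 ≠ 26  ✓
#4 eta + alpha = 24 + 3 = 27; 27 > 26  ✓
#5 values 24, 5, 3 are pairwise distinct  ✓
#6 zeta = 1, gamma = 5; 1 < 5 (want ≥)  ✗
#7 |3 - 24| = 21  ✓
#8 eta = 24 ≠ 23, but delta = 17 = 17 (second disjunct)  ✓
#9 delta = 17, gamma = 5; distinct  ✓
#10 values 1 <= 3 <= 17  ✓
#11 |1 - 17| = 16  ✓

No — constraint 6 is not satisfied.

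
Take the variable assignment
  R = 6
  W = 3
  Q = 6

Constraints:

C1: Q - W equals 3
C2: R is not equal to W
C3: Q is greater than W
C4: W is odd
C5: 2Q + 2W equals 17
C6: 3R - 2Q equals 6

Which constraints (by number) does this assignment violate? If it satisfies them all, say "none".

Violated: 5.

C1: Q - W = 6 - 3 = 3  ✓
C2: R = 6, W = 3; distinct  ✓
C3: Q = 6, W = 3; 6 > 3  ✓
C4: W = 3 is odd  ✓
C5: 2Q + 2W = 2(6) + 2(3) = 18, not 17  ✗
C6: 3R - 2Q = 3(6) - 2(6) = 6  ✓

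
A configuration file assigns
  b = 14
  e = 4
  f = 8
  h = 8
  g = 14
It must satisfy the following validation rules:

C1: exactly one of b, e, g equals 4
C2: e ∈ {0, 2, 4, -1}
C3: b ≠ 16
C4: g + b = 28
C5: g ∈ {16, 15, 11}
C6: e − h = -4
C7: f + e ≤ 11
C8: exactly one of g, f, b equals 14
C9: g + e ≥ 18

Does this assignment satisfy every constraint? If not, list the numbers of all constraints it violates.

Constraints 5, 7, 8 do not hold.

C1: b=14, e=4, g=14; 1 of them equals 4 — holds.
C2: e = 4 is in {0, 2, 4, -1} — holds.
C3: b = 14, and 14 ≠ 16 — holds.
C4: g + b = 14 + 14 = 28 — holds.
C5: g = 14 is not in {16, 15, 11} — fails.
C6: e − h = 4 − 8 = -4 — holds.
C7: f + e = 8 + 4 = 12; 12 > 11, bound 11 not met — fails.
C8: g=14, f=8, b=14; 2 of them equal 14, not exactly one — fails.
C9: g + e = 14 + 4 = 18; 18 ≥ 18 — holds.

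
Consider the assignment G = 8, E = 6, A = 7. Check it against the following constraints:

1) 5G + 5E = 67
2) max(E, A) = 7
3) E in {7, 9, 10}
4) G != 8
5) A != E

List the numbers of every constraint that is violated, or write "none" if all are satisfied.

Violated: 1, 3, 4.

1) 5G + 5E = 5(8) + 5(6) = 70, not 67  no
2) max(6, 7) = 7  yes
3) E = 6 is not in {7, 9, 10}  no
4) G = 8, but 8 is required to differ  no
5) A = 7, E = 6; distinct  yes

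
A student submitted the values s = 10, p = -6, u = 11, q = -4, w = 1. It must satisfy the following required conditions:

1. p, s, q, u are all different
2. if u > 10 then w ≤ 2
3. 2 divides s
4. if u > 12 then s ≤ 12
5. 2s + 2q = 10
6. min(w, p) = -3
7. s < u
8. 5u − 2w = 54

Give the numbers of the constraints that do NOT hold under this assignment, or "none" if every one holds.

The assignment fails constraints 5, 6, and 8.

1. values -6, 10, -4, 11 are pairwise distinct  ✔
2. u = 11 > 10, so we need w ≤ 2; w = 1 ≤ 2  ✔
3. 10 / 2 = 5, so 2 divides 10  ✔
4. u = 11, not > 12; antecedent false, conditional vacuously true  ✔
5. 2s + 2q = 2(10) + 2(-4) = 12, not 10  ✘
6. min(1, -6) = -6, not -3  ✘
7. s = 10, u = 11; 10 < 11  ✔
8. 5u − 2w = 5(11) − 2(1) = 53, not 54  ✘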